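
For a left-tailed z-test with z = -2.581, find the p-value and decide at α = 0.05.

p = P(Z < -2.581) = Φ(-2.581) ≈ 0.0049. Since p < 0.05, reject H₀ (significant) at α = 0.05.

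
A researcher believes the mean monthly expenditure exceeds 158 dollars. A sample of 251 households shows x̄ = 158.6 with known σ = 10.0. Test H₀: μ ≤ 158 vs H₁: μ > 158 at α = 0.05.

z = 0.951. Critical value: 1.645. Fail to reject H₀.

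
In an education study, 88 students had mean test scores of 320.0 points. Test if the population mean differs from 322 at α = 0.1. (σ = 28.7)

z = (x̄ - μ₀)/(σ/√n) = (320.0 - 322)/(28.7/√88) = -0.654. Critical value: ±1.645. Since |-0.654| ≤ 1.645, Fail to reject H₀.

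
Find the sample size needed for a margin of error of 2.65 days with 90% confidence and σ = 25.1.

n = (z*σ/E)² = (1.645×25.1/2.65)² = 242.8 → n = 243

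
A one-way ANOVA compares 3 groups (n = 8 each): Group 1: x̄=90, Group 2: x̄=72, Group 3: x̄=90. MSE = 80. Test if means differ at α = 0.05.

Grand mean = 84.0. SS_between = 1728.0, MS_between = 864.0. F = 10.8, F_crit ≈ 3.467. Reject H₀.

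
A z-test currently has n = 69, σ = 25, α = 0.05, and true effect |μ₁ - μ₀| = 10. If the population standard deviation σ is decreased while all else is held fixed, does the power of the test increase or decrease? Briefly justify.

Power increases: a smaller σ shrinks the standard error σ/√n, moving the sampling distribution under H₁ further from the critical value.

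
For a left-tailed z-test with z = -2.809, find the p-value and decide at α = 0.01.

p = P(Z < -2.809) = Φ(-2.809) ≈ 0.0025. Since p < 0.01, reject H₀ (significant) at α = 0.01.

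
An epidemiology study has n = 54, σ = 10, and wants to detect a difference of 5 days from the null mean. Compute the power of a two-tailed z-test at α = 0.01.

SE = σ/√n = 10/√54 = 1.361. Non-centrality λ = d/SE = 5/1.361 = 3.674. Power ≈ Φ(λ - z_{α/2}) = Φ(3.674 - 2.576) = Φ(1.098) = 0.864.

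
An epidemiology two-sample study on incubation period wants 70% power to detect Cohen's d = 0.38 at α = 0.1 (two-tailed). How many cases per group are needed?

z_{α/2} = 1.645, z_β = Φ⁻¹(0.7) = 0.524. For small effect (d = 0.38): n per group = 2(z_{α/2} + z_β)²/d² = 2(1.645 + 0.524)²/0.38² = 65.2 → 66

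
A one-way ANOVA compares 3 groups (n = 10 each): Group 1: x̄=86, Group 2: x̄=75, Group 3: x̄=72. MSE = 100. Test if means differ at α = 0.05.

Grand mean = 77.67. SS_between = 1086.67, MS_between = 543.33. F = 5.433, F_crit ≈ 3.354. Reject H₀.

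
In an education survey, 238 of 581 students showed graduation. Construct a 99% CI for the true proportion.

p̂ = 0.41. CI = p̂ ± z*√(p̂(1-p̂)/n) = (0.357, 0.462)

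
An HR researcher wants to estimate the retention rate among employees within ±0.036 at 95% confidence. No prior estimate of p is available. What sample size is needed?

Conservative approach: use p = 0.5 (maximizes p(1-p) = 0.25). n = z²(0.25)/E² = 1.96²×0.25/0.036² = 741.05 → n = 742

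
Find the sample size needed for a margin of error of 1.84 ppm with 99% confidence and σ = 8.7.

n = (z*σ/E)² = (2.576×8.7/1.84)² = 148.4 → n = 149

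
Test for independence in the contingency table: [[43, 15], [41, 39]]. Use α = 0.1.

χ² = 7.395. df = 1, critical = 2.706. Reject H₀. Variables are dependent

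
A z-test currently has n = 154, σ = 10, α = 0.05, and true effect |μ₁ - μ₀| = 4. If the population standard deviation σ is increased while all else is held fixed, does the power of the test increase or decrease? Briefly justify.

Power decreases: a larger σ inflates the standard error σ/√n, pulling the sampling distribution under H₁ back toward the critical value.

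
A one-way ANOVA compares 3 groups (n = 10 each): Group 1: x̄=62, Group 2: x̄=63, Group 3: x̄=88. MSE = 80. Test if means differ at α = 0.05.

Grand mean = 71.0. SS_between = 4340.0, MS_between = 2170.0. F = 27.125, F_crit ≈ 3.354. Reject H₀.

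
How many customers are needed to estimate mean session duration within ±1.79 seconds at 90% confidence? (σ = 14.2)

n = (z*σ/E)² = (1.645×14.2/1.79)² = 170.3 → n = 171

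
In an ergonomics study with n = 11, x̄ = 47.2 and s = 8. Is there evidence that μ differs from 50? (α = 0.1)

t = (x̄ - μ₀)/(s/√n) = (47.2 - 50)/(8/√11) = -1.161. df = 10, critical t = ±1.812. Fail to reject H₀.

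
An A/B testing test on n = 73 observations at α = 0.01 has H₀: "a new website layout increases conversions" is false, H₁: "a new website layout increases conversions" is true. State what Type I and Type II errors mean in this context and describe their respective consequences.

Type I (false positive): concluding that a new website layout increases conversions when it is not — rolling out a layout that doesn't actually help — wasted engineering effort. Type II (false negative): failing to conclude that a new website layout increases conversions when it is — discarding a layout that would have improved conversions — lost revenue. Which is costlier depends on domain priorities and is a judgement call rather than a statistical fact.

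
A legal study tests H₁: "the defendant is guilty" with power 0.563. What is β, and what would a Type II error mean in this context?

β = 1 - power = 1 - 0.563 = 0.437. A Type II error is failing to reject H₀ when H₀ is false (false negative) — here, failing to conclude that the defendant is guilty when in fact it is true. Consequence: acquitting a guilty person.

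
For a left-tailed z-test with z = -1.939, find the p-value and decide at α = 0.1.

p = P(Z < -1.939) = Φ(-1.939) ≈ 0.0263. Since p < 0.1, reject H₀ (significant) at α = 0.1.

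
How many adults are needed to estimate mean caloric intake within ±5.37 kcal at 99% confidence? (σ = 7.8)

n = (z*σ/E)² = (2.576×7.8/5.37)² = 14.0001 → n = 15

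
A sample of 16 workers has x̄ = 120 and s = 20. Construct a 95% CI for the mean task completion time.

CI = x̄ ± t*(s/√n) = 120 ± 2.131(20/√16) = (109.34, 130.66)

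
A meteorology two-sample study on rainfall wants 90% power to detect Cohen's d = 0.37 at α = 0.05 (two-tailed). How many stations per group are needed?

z_{α/2} = 1.96, z_β = Φ⁻¹(0.9) = 1.282. For small effect (d = 0.37): n per group = 2(z_{α/2} + z_β)²/d² = 2(1.96 + 1.282)²/0.37² = 153.6 → 154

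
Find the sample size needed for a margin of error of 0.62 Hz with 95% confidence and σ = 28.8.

n = (z*σ/E)² = (1.96×28.8/0.62)² = 8289.2 → n = 8290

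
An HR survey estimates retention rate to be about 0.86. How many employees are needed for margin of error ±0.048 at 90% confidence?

n = z²p(1-p)/E² = 1.645²×0.86×0.14/0.048² = 141.4 → n = 142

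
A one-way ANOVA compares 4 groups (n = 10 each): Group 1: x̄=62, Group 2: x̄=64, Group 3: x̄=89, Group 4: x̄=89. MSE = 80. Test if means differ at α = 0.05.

Grand mean = 76.0. SS_between = 6780.0, MS_between = 2260.0. F = 28.25, F_crit ≈ 2.866. Reject H₀.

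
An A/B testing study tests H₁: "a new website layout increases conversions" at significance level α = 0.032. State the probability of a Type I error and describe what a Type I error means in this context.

P(Type I error) = α = 0.032. A Type I error is rejecting H₀ when H₀ is actually true (false positive) — here, concluding that a new website layout increases conversions when in fact this is not the case. Consequence: rolling out a layout that doesn't actually help — wasted engineering effort.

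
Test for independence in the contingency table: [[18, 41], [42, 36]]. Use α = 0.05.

χ² = 7.433. df = 1, critical = 3.841. Reject H₀. Variables are dependent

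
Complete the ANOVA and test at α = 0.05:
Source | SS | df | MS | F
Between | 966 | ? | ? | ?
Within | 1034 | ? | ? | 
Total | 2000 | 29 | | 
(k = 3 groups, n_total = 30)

df_between = 2, df_within = 27. MS_between = 483.0, MS_within = 38.3. F = 12.612, F_crit ≈ 3.354. Reject H₀.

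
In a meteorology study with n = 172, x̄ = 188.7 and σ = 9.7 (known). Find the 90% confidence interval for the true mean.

CI = x̄ ± z*(σ/√n) = 188.7 ± 1.645(9.7/√172) = 188.7 ± 1.22 = (187.48, 189.92)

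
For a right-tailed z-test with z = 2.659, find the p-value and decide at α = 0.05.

p = P(Z > 2.659) = 1 - Φ(2.659) ≈ 0.0039. Since p < 0.05, reject H₀ (significant) at α = 0.05.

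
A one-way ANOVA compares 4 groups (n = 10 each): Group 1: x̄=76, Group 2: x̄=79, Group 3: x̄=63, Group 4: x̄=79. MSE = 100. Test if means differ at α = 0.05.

Grand mean = 74.25. SS_between = 1747.5, MS_between = 582.5. F = 5.825, F_crit ≈ 2.866. Reject H₀.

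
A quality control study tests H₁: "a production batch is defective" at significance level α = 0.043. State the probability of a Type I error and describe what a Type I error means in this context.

P(Type I error) = α = 0.043. A Type I error is rejecting H₀ when H₀ is actually true (false positive) — here, concluding that a production batch is defective when in fact this is not the case. Consequence: scrapping a good batch — wasted material and cost for no reason.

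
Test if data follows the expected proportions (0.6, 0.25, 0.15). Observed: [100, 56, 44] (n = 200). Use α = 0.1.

Expected: [120.0, 50.0, 30.0]. χ² = 10.587. df = 2, critical = 4.605. Reject H₀.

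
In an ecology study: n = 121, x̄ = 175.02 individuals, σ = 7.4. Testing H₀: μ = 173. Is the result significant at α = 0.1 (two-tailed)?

z = (175.02 - 173)/(7.4/√121) = 3.003. Since |z| > 1.645, significant at α = 0.1.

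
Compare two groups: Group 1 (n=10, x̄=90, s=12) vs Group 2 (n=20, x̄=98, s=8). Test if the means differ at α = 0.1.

Pooled sp = 9.47. t = -2.181, df = 28. Critical t = ±1.701. Reject H₀.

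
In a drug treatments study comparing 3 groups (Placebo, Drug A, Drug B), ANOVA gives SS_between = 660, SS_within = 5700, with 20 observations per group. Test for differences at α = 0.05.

df_between = 2, df_within = 57. F = MS_between/MS_within = 330.0/100.0 = 3.3. F_crit ≈ 3.159. Reject H₀. At least one mean differs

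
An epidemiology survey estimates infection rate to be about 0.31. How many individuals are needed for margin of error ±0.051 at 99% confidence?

n = z²p(1-p)/E² = 2.576²×0.31×0.69/0.051² = 545.7 → n = 546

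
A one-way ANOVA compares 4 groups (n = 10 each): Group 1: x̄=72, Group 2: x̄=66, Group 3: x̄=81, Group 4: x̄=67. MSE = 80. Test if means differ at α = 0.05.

Grand mean = 71.5. SS_between = 1410.0, MS_between = 470.0. F = 5.875, F_crit ≈ 2.866. Reject H₀.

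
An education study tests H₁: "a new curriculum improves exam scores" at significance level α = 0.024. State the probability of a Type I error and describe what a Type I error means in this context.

P(Type I error) = α = 0.024. A Type I error is rejecting H₀ when H₀ is actually true (false positive) — here, concluding that a new curriculum improves exam scores when in fact this is not the case. Consequence: adopting a curriculum that gives no real benefit — disruption for nothing.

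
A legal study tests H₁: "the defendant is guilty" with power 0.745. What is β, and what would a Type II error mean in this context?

β = 1 - power = 1 - 0.745 = 0.255. A Type II error is failing to reject H₀ when H₀ is false (false negative) — here, failing to conclude that the defendant is guilty when in fact it is true. Consequence: acquitting a guilty person.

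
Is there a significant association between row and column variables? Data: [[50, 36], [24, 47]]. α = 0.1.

χ² = 9.244. df = 1, critical = 2.706. Reject H₀. Variables are dependent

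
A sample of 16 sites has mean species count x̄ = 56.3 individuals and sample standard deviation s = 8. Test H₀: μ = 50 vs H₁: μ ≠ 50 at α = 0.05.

t = (x̄ - μ₀)/(s/√n) = (56.3 - 50)/(8/√16) = 3.15. df = 15, critical t = ±2.131. Reject H₀.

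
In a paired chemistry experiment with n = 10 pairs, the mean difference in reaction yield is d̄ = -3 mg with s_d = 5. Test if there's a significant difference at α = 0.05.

t = d̄/(s_d/√n) = -3/(5/√10) = -1.897. df = 9, critical t = ±2.262. Fail to reject H₀.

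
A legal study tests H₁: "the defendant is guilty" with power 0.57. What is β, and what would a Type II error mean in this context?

β = 1 - power = 1 - 0.57 = 0.43. A Type II error is failing to reject H₀ when H₀ is false (false negative) — here, failing to conclude that the defendant is guilty when in fact it is true. Consequence: acquitting a guilty person.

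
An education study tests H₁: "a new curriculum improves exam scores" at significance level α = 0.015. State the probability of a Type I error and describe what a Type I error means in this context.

P(Type I error) = α = 0.015. A Type I error is rejecting H₀ when H₀ is actually true (false positive) — here, concluding that a new curriculum improves exam scores when in fact this is not the case. Consequence: adopting a curriculum that gives no real benefit — disruption for nothing.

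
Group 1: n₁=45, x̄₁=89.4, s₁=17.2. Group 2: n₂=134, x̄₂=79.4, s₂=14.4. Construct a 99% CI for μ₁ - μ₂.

Difference = 10.0. SE = √(17.2²/45 + 14.4²/134) = 2.85. CI = (2.66, 17.34)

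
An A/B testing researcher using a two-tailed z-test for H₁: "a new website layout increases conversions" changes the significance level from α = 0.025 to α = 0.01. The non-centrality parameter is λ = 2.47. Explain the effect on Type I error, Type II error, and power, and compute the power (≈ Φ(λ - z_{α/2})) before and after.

Decreasing α from 0.025 to 0.01:
• Type I error rate decreases (α is the Type I rate by definition).
• Critical value moves from z_{α/2} = 2.241 to 2.576, so power = Φ(λ - z_{α/2}) goes from Φ(2.47 - 2.241) = 0.591 to Φ(2.47 - 2.576) = 0.458.
• Type II error rate β = 1 - power therefore increases (0.409 → 0.542).
Appropriate when false positives are costly — here, rolling out a layout that doesn't actually help — wasted engineering effort.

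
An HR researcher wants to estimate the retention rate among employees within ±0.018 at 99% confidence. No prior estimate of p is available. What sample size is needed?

Conservative approach: use p = 0.5 (maximizes p(1-p) = 0.25). n = z²(0.25)/E² = 2.576²×0.25/0.018² = 5120.2 → n = 5121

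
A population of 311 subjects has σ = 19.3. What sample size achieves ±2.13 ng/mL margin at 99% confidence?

Without FPC: n₀ = (2.576×19.3/2.13)² = 544.813. With FPC: n = n₀N/(n₀+N-1) = 198.2 → n = 199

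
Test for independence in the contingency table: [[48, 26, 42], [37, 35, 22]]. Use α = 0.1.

χ² = 6.771. df = 2, critical = 4.605. Reject H₀. Variables are dependent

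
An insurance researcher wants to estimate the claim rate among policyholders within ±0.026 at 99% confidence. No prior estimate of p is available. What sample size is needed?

Conservative approach: use p = 0.5 (maximizes p(1-p) = 0.25). n = z²(0.25)/E² = 2.576²×0.25/0.026² = 2454.1 → n = 2455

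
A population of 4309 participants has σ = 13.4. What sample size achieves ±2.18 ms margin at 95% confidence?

Without FPC: n₀ = (1.96×13.4/2.18)² = 145.147. With FPC: n = n₀N/(n₀+N-1) = 140.4 → n = 141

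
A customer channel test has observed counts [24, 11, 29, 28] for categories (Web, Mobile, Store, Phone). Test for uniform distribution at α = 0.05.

Expected = 23 each. χ² = Σ(O-E)²/E = 8.957. df = 3, critical value = 7.815. Reject H₀.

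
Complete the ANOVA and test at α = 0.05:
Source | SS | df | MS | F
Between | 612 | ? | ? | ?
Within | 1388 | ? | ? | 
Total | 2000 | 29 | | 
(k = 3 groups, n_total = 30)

df_between = 2, df_within = 27. MS_between = 306.0, MS_within = 51.41. F = 5.952, F_crit ≈ 3.354. Reject H₀.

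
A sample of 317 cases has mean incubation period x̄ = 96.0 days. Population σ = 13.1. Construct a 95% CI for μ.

CI = x̄ ± z*(σ/√n) = 96.0 ± 1.96(13.1/√317) = 96.0 ± 1.44 = (94.56, 97.44)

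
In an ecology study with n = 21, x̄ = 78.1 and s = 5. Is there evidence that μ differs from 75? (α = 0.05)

t = (x̄ - μ₀)/(s/√n) = (78.1 - 75)/(5/√21) = 2.841. df = 20, critical t = ±2.086. Reject H₀.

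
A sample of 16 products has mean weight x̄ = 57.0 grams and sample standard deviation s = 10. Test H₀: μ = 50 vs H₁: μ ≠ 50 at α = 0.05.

t = (x̄ - μ₀)/(s/√n) = (57.0 - 50)/(10/√16) = 2.8. df = 15, critical t = ±2.131. Reject H₀.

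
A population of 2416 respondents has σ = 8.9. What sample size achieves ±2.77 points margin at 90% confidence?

Without FPC: n₀ = (1.645×8.9/2.77)² = 27.935. With FPC: n = n₀N/(n₀+N-1) = 27.6 → n = 28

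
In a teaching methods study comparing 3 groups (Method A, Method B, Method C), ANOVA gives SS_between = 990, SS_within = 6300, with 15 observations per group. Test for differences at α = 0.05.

df_between = 2, df_within = 42. F = MS_between/MS_within = 495.0/150.0 = 3.3. F_crit ≈ 3.22. Reject H₀. At least one mean differs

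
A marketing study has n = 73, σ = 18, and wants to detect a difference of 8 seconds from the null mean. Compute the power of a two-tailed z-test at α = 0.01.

SE = σ/√n = 18/√73 = 2.107. Non-centrality λ = d/SE = 8/2.107 = 3.797. Power ≈ Φ(λ - z_{α/2}) = Φ(3.797 - 2.576) = Φ(1.221) = 0.889.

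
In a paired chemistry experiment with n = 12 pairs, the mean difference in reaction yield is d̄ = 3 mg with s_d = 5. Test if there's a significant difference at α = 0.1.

t = d̄/(s_d/√n) = 3/(5/√12) = 2.078. df = 11, critical t = ±1.796. Reject H₀.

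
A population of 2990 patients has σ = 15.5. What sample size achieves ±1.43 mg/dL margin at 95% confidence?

Without FPC: n₀ = (1.96×15.5/1.43)² = 451.34. With FPC: n = n₀N/(n₀+N-1) = 392.3 → n = 393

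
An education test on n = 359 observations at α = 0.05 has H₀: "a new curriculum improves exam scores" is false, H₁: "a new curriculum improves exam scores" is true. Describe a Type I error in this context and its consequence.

Type I error: rejecting H₀ when it is true — concluding that a new curriculum improves exam scores when in fact it is not. Consequence: adopting a curriculum that gives no real benefit — disruption for nothing.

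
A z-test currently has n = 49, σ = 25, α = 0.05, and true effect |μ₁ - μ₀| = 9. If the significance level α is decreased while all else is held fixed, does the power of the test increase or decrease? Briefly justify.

Power decreases: a smaller α raises the critical value, so less of the H₁ sampling distribution falls in the rejection region.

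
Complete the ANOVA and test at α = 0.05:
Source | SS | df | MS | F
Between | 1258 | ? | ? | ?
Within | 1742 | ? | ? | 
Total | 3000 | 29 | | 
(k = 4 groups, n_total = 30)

df_between = 3, df_within = 26. MS_between = 419.33, MS_within = 67.0. F = 6.259, F_crit ≈ 2.975. Reject H₀.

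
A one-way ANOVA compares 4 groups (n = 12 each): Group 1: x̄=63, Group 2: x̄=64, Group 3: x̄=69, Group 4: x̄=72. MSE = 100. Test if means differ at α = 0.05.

Grand mean = 67.0. SS_between = 648.0, MS_between = 216.0. F = 2.16, F_crit ≈ 2.816. Fail to reject H₀.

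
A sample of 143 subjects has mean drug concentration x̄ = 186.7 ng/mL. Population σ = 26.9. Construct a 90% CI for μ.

CI = x̄ ± z*(σ/√n) = 186.7 ± 1.645(26.9/√143) = 186.7 ± 3.7 = (183.0, 190.4)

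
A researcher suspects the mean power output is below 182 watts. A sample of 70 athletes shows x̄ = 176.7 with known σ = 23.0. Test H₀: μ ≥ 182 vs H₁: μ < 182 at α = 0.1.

z = -1.928. Critical value: -1.28. Reject H₀.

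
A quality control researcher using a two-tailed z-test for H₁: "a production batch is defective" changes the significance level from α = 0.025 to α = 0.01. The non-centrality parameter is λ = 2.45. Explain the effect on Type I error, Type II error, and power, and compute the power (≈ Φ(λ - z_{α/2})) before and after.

Decreasing α from 0.025 to 0.01:
• Type I error rate decreases (α is the Type I rate by definition).
• Critical value moves from z_{α/2} = 2.241 to 2.576, so power = Φ(λ - z_{α/2}) goes from Φ(2.45 - 2.241) = 0.583 to Φ(2.45 - 2.576) = 0.45.
• Type II error rate β = 1 - power therefore increases (0.417 → 0.55).
Appropriate when false positives are costly — here, scrapping a good batch — wasted material and cost for no reason.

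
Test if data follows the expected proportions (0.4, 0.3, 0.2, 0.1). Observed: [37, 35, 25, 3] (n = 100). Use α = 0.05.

Expected: [40.0, 30.0, 20.0, 10.0]. χ² = 7.208. df = 3, critical = 7.815. Fail to reject H₀.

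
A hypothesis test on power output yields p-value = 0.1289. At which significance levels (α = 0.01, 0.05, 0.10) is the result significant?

p = 0.1289. Not significant at any of the given levels.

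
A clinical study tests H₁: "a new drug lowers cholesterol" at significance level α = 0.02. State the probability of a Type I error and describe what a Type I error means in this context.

P(Type I error) = α = 0.02. A Type I error is rejecting H₀ when H₀ is actually true (false positive) — here, concluding that a new drug lowers cholesterol when in fact this is not the case. Consequence: approving an ineffective drug — patients take a useless medication and may skip effective alternatives.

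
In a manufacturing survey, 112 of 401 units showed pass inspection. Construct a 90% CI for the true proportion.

p̂ = 0.279. CI = p̂ ± z*√(p̂(1-p̂)/n) = (0.242, 0.316)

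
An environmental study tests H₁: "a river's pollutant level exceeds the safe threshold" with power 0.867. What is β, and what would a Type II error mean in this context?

β = 1 - power = 1 - 0.867 = 0.133. A Type II error is failing to reject H₀ when H₀ is false (false negative) — here, failing to conclude that a river's pollutant level exceeds the safe threshold when in fact it is true. Consequence: allowing unsafe pollution to continue.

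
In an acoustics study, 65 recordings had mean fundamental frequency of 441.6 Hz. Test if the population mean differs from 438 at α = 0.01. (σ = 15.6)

z = (x̄ - μ₀)/(σ/√n) = (441.6 - 438)/(15.6/√65) = 1.861. Critical value: ±2.576. Since |1.861| ≤ 2.576, Fail to reject H₀.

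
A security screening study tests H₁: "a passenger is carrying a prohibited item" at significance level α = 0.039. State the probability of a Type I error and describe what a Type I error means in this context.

P(Type I error) = α = 0.039. A Type I error is rejecting H₀ when H₀ is actually true (false positive) — here, concluding that a passenger is carrying a prohibited item when in fact this is not the case. Consequence: detaining an innocent passenger — delay and inconvenience.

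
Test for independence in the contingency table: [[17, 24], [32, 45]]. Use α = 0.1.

χ² = 0.0. df = 1, critical = 2.706. Fail to reject H₀. No evidence of dependence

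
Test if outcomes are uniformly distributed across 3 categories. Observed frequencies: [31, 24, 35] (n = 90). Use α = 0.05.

Expected = 30 each. χ² = Σ(O-E)²/E = 2.067. df = 2, critical value = 5.991. Fail to reject H₀.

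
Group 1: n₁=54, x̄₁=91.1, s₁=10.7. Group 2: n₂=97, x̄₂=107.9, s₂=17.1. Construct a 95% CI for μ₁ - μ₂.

Difference = -16.8. SE = √(10.7²/54 + 17.1²/97) = 2.266. CI = (-21.24, -12.36)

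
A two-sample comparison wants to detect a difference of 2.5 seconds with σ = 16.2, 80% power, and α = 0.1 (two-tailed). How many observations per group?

n per group = 2(z_α/2 + z_β)²σ²/d² = 2×(1.645 + 0.84)²×16.2²/2.5² = 518.6 → n = 519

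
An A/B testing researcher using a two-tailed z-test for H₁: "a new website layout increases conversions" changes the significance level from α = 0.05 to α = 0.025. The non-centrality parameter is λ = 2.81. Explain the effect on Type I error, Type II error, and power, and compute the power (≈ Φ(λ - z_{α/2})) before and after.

Decreasing α from 0.05 to 0.025:
• Type I error rate decreases (α is the Type I rate by definition).
• Critical value moves from z_{α/2} = 1.96 to 2.241, so power = Φ(λ - z_{α/2}) goes from Φ(2.81 - 1.96) = 0.802 to Φ(2.81 - 2.241) = 0.715.
• Type II error rate β = 1 - power therefore increases (0.198 → 0.285).
Appropriate when false positives are costly — here, rolling out a layout that doesn't actually help — wasted engineering effort.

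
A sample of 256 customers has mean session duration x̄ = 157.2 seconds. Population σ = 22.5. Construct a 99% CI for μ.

CI = x̄ ± z*(σ/√n) = 157.2 ± 2.576(22.5/√256) = 157.2 ± 3.62 = (153.58, 160.82)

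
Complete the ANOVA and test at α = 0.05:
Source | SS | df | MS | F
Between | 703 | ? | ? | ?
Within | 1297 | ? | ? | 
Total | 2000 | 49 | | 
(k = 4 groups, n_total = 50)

df_between = 3, df_within = 46. MS_between = 234.33, MS_within = 28.2. F = 8.311, F_crit ≈ 2.807. Reject H₀.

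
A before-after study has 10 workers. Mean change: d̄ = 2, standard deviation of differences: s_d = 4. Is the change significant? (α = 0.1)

t = d̄/(s_d/√n) = 2/(4/√10) = 1.581. df = 9, critical t = ±1.833. Fail to reject H₀.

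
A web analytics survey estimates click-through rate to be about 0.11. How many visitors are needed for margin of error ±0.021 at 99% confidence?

n = z²p(1-p)/E² = 2.576²×0.11×0.89/0.021² = 1473.1 → n = 1474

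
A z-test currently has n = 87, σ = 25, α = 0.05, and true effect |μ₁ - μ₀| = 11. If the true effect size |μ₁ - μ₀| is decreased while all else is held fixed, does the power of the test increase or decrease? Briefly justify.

Power decreases: a smaller true effect decreases the non-centrality λ = |μ₁ - μ₀|/(σ/√n).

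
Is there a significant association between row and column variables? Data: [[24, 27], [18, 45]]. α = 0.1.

χ² = 4.14. df = 1, critical = 2.706. Reject H₀. Variables are dependent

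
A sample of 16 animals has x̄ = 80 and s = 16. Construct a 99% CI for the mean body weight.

CI = x̄ ± t*(s/√n) = 80 ± 2.947(16/√16) = (68.21, 91.79)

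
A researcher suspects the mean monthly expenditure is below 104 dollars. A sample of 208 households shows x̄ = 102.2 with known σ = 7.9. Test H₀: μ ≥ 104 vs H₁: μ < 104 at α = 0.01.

z = -3.286. Critical value: -2.33. Reject H₀.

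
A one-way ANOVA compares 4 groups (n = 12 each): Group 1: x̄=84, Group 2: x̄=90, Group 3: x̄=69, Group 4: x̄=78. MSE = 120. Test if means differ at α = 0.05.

Grand mean = 80.25. SS_between = 2889.0, MS_between = 963.0. F = 8.025, F_crit ≈ 2.816. Reject H₀.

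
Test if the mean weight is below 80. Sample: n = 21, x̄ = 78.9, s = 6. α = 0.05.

t = (78.9 - 80)/(6/√21) = -0.84, df = 20. Critical t = -1.725. Fail to reject H₀.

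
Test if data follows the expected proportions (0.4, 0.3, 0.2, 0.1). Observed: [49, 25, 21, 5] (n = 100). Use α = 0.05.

Expected: [40.0, 30.0, 20.0, 10.0]. χ² = 5.408. df = 3, critical = 7.815. Fail to reject H₀.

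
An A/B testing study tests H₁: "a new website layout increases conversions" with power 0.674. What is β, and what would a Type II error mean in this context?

β = 1 - power = 1 - 0.674 = 0.326. A Type II error is failing to reject H₀ when H₀ is false (false negative) — here, failing to conclude that a new website layout increases conversions when in fact it is true. Consequence: discarding a layout that would have improved conversions — lost revenue.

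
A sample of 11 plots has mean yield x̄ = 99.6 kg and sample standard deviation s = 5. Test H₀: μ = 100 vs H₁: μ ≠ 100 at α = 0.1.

t = (x̄ - μ₀)/(s/√n) = (99.6 - 100)/(5/√11) = -0.265. df = 10, critical t = ±1.812. Fail to reject H₀.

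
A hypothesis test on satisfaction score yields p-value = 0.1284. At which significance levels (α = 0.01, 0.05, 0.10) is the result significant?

p = 0.1284. Not significant at any of the given levels.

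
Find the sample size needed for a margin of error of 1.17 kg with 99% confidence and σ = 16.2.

n = (z*σ/E)² = (2.576×16.2/1.17)² = 1272.2 → n = 1273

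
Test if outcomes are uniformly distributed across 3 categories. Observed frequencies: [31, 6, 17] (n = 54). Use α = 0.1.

Expected = 18 each. χ² = Σ(O-E)²/E = 17.444. df = 2, critical value = 4.605. Reject H₀.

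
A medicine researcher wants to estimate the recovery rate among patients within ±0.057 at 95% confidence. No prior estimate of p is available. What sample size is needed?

Conservative approach: use p = 0.5 (maximizes p(1-p) = 0.25). n = z²(0.25)/E² = 1.96²×0.25/0.057² = 295.6 → n = 296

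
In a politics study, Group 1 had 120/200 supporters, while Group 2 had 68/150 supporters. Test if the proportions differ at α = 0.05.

p̂₁ = 0.6, p̂₂ = 0.453, pooled p̂ = 0.537. z = 2.723. Critical: ±1.96. Reject H₀.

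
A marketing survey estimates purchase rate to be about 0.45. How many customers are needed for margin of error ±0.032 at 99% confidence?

n = z²p(1-p)/E² = 2.576²×0.45×0.55/0.032² = 1603.9 → n = 1604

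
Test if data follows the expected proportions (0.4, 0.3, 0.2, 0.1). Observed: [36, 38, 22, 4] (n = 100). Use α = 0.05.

Expected: [40.0, 30.0, 20.0, 10.0]. χ² = 6.333. df = 3, critical = 7.815. Fail to reject H₀.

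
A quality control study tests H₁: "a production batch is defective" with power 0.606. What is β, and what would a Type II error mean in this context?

β = 1 - power = 1 - 0.606 = 0.394. A Type II error is failing to reject H₀ when H₀ is false (false negative) — here, failing to conclude that a production batch is defective when in fact it is true. Consequence: shipping a defective batch — faulty products reach customers.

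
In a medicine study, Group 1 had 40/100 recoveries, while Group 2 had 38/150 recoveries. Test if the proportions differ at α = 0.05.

p̂₁ = 0.4, p̂₂ = 0.253, pooled p̂ = 0.312. z = 2.452. Critical: ±1.96. Reject H₀.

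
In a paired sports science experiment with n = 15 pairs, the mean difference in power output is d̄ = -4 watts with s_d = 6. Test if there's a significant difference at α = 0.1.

t = d̄/(s_d/√n) = -4/(6/√15) = -2.582. df = 14, critical t = ±1.761. Reject H₀.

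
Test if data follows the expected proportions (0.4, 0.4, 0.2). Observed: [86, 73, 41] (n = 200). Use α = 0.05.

Expected: [80.0, 80.0, 40.0]. χ² = 1.088. df = 2, critical = 5.991. Fail to reject H₀.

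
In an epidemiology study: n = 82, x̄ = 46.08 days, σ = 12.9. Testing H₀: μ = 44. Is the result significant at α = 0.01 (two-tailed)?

z = (46.08 - 44)/(12.9/√82) = 1.46. Since |z| ≤ 2.576, not significant at α = 0.01.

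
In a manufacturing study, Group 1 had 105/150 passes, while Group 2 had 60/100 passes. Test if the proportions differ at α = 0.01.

p̂₁ = 0.7, p̂₂ = 0.6, pooled p̂ = 0.66. z = 1.635. Critical: ±2.576. Fail to reject H₀.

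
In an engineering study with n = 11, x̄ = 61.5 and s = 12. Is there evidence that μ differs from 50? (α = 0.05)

t = (x̄ - μ₀)/(s/√n) = (61.5 - 50)/(12/√11) = 3.178. df = 10, critical t = ±2.228. Reject H₀.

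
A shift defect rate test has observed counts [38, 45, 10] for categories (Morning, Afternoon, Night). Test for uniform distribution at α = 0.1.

Expected = 31 each. χ² = Σ(O-E)²/E = 22.129. df = 2, critical value = 4.605. Reject H₀.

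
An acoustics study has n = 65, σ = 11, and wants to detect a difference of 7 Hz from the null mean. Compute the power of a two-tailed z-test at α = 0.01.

SE = σ/√n = 11/√65 = 1.364. Non-centrality λ = d/SE = 7/1.364 = 5.131. Power ≈ Φ(λ - z_{α/2}) = Φ(5.131 - 2.576) = Φ(2.555) = 0.995.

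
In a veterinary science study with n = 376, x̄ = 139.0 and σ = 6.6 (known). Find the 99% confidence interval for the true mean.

CI = x̄ ± z*(σ/√n) = 139.0 ± 2.576(6.6/√376) = 139.0 ± 0.88 = (138.12, 139.88)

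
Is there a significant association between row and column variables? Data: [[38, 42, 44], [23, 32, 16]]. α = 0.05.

χ² = 3.997. df = 2, critical = 5.991. Fail to reject H₀. No evidence of dependence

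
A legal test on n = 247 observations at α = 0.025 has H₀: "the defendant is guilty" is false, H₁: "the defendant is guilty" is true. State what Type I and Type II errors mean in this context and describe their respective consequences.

Type I (false positive): concluding that the defendant is guilty when it is not — convicting an innocent person. Type II (false negative): failing to conclude that the defendant is guilty when it is — acquitting a guilty person. Which is costlier depends on domain priorities and is a judgement call rather than a statistical fact.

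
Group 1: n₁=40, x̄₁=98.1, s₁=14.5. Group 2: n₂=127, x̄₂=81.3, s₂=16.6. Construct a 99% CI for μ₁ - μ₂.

Difference = 16.8. SE = √(14.5²/40 + 16.6²/127) = 2.725. CI = (9.78, 23.82)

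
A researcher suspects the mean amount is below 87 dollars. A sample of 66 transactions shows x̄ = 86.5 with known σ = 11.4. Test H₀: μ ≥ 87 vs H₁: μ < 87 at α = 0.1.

z = -0.356. Critical value: -1.28. Fail to reject H₀.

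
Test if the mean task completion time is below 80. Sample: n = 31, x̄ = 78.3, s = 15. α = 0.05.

t = (78.3 - 80)/(15/√31) = -0.631, df = 30. Critical t = -1.697. Fail to reject H₀.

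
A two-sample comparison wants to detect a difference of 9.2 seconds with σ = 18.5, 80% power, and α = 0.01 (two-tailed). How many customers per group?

n per group = 2(z_α/2 + z_β)²σ²/d² = 2×(2.576 + 0.84)²×18.5²/9.2² = 94.4 → n = 95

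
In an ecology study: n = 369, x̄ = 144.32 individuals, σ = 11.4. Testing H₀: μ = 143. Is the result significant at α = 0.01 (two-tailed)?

z = (144.32 - 143)/(11.4/√369) = 2.224. Since |z| ≤ 2.576, not significant at α = 0.01.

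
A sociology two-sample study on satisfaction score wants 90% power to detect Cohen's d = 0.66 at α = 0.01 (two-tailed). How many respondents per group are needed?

z_{α/2} = 2.576, z_β = Φ⁻¹(0.9) = 1.282. For medium effect (d = 0.66): n per group = 2(z_{α/2} + z_β)²/d² = 2(2.576 + 1.282)²/0.66² = 68.3 → 69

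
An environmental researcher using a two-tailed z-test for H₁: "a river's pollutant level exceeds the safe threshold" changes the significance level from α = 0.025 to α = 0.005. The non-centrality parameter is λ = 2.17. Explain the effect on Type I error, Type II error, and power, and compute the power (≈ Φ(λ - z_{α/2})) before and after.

Decreasing α from 0.025 to 0.005:
• Type I error rate decreases (α is the Type I rate by definition).
• Critical value moves from z_{α/2} = 2.241 to 2.807, so power = Φ(λ - z_{α/2}) goes from Φ(2.17 - 2.241) = 0.472 to Φ(2.17 - 2.807) = 0.262.
• Type II error rate β = 1 - power therefore increases (0.528 → 0.738).
Appropriate when false positives are costly — here, shutting down a compliant factory unnecessarily.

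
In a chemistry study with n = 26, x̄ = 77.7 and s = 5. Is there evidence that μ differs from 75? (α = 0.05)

t = (x̄ - μ₀)/(s/√n) = (77.7 - 75)/(5/√26) = 2.753. df = 25, critical t = ±2.06. Reject H₀.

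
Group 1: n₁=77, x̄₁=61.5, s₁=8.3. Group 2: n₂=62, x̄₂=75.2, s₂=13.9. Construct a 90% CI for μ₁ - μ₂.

Difference = -13.7. SE = √(8.3²/77 + 13.9²/62) = 2.003. CI = (-16.99, -10.41)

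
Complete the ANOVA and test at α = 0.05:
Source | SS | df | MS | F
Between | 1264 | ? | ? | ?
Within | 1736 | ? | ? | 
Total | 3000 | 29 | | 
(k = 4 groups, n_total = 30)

df_between = 3, df_within = 26. MS_between = 421.33, MS_within = 66.77. F = 6.31, F_crit ≈ 2.975. Reject H₀.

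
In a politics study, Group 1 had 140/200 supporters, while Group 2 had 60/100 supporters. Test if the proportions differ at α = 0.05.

p̂₁ = 0.7, p̂₂ = 0.6, pooled p̂ = 0.667. z = 1.732. Critical: ±1.96. Fail to reject H₀.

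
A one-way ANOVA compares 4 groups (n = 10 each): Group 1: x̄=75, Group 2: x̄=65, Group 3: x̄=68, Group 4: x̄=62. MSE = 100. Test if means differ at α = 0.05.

Grand mean = 67.5. SS_between = 930.0, MS_between = 310.0. F = 3.1, F_crit ≈ 2.866. Reject H₀.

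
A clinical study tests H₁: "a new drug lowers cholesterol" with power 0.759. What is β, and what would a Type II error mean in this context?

β = 1 - power = 1 - 0.759 = 0.241. A Type II error is failing to reject H₀ when H₀ is false (false negative) — here, failing to conclude that a new drug lowers cholesterol when in fact it is true. Consequence: shelving an effective drug — patients miss out on a treatment that would have helped.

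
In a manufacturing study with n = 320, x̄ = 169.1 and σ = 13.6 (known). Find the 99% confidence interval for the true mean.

CI = x̄ ± z*(σ/√n) = 169.1 ± 2.576(13.6/√320) = 169.1 ± 1.96 = (167.14, 171.06)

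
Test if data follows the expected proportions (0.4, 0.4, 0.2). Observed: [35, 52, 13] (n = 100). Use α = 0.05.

Expected: [40.0, 40.0, 20.0]. χ² = 6.675. df = 2, critical = 5.991. Reject H₀.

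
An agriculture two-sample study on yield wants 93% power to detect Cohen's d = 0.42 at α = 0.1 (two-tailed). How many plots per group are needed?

z_{α/2} = 1.645, z_β = Φ⁻¹(0.93) = 1.476. For small effect (d = 0.42): n per group = 2(z_{α/2} + z_β)²/d² = 2(1.645 + 1.476)²/0.42² = 110.4 → 111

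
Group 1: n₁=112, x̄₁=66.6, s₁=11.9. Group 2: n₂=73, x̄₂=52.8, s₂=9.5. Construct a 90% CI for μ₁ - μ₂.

Difference = 13.8. SE = √(11.9²/112 + 9.5²/73) = 1.581. CI = (11.2, 16.4)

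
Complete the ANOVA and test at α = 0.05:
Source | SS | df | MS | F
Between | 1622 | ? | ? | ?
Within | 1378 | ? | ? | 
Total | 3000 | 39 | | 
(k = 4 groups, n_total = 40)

df_between = 3, df_within = 36. MS_between = 540.67, MS_within = 38.28. F = 14.125, F_crit ≈ 2.866. Reject H₀.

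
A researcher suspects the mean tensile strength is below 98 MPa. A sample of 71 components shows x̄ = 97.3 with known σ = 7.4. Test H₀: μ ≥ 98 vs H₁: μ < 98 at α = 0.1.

z = -0.797. Critical value: -1.28. Fail to reject H₀.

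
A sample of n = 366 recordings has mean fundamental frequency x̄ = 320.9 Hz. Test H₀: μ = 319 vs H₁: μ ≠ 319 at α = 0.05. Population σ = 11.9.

z = (x̄ - μ₀)/(σ/√n) = (320.9 - 319)/(11.9/√366) = 3.055. Critical value: ±1.96. Since |3.055| > 1.96, Reject H₀.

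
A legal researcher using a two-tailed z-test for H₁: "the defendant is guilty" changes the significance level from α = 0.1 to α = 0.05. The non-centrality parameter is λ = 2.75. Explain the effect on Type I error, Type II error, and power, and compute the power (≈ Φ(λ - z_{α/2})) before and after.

Decreasing α from 0.1 to 0.05:
• Type I error rate decreases (α is the Type I rate by definition).
• Critical value moves from z_{α/2} = 1.645 to 1.96, so power = Φ(λ - z_{α/2}) goes from Φ(2.75 - 1.645) = 0.865 to Φ(2.75 - 1.96) = 0.785.
• Type II error rate β = 1 - power therefore increases (0.135 → 0.215).
Appropriate when false positives are costly — here, convicting an innocent person.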